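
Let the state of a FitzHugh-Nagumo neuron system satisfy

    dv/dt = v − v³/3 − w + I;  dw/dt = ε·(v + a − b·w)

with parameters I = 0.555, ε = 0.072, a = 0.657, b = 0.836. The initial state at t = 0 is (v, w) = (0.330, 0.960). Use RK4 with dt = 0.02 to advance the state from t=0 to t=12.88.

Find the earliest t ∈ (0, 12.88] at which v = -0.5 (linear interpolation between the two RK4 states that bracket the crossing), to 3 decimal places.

t=0.000: state=(0.330, 0.960)
step 1 (dt=0.02): k1=(-0.087, 0.013), k2=(-0.088, 0.013), k3=(-0.088, 0.013), k4=(-0.089, 0.013); state += dt/6·(k1+2k2+2k3+k4)
t=0.020: state=(0.328, 0.960)
t=0.040: state=(0.326, 0.961)
t=0.060: state=(0.325, 0.961)
continuing one RK4 step at a time; state shown every 25 steps (Δt=0.5):
t=0.500: state=(0.273, 0.966)
t=1.000: state=(0.180, 0.968)
t=1.500: state=(0.029, 0.967)
t=2.000: state=(-0.218, 0.959)
t=2.380: state=(-0.495, 0.945)
next step: t=2.400: state=(-0.512, 0.944) — v has crossed -0.5
linear interpolation between t=2.380 (-0.49496) and t=2.400 (-0.51197) → t≈2.386

t = 2.386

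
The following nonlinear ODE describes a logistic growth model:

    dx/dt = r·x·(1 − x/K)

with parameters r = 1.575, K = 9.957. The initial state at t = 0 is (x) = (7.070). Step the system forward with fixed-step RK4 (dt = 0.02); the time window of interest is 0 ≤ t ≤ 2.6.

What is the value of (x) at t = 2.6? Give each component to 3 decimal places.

t=0.000: state=(7.070)
step 1 (dt=0.02): k1=(3.229), k2=(3.207), k3=(3.207), k4=(3.186); state += dt/6·(k1+2k2+2k3+k4)
t=0.020: state=(7.134)
t=0.040: state=(7.197)
t=0.060: state=(7.260)
continuing one RK4 step at a time; state shown every 5 steps (Δt=0.1):
t=0.100: state=(7.382)
t=0.200: state=(7.671)
t=0.300: state=(7.937)
t=0.400: state=(8.178)
t=0.500: state=(8.397)
t=0.600: state=(8.593)
t=0.700: state=(8.768)
t=0.800: state=(8.923)
t=0.900: state=(9.060)
t=1.000: state=(9.181)
t=1.100: state=(9.286)
t=1.200: state=(9.378)
t=1.300: state=(9.459)
t=1.400: state=(9.528)
t=1.500: state=(9.588)
t=1.600: state=(9.640)
t=1.700: state=(9.685)
t=1.800: state=(9.724)
t=1.900: state=(9.757)
t=2.000: state=(9.786)
t=2.100: state=(9.810)
t=2.200: state=(9.831)
t=2.300: state=(9.850)
t=2.400: state=(9.865)
t=2.500: state=(9.878)
t=2.600: state=(9.890)

(x) = (9.890)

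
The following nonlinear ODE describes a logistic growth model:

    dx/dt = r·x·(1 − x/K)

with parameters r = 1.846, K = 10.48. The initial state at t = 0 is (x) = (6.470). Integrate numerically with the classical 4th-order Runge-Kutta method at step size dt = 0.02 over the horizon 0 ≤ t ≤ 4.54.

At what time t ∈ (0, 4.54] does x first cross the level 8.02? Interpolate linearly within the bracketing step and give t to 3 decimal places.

t=0.000: state=(6.470)
step 1 (dt=0.02): k1=(4.570), k2=(4.550), k3=(4.550), k4=(4.529); state += dt/6·(k1+2k2+2k3+k4)
t=0.020: state=(6.561)
t=0.040: state=(6.651)
t=0.060: state=(6.740)
continuing one RK4 step at a time; state shown every 10 steps (Δt=0.2):
t=0.200: state=(7.337)
t=0.380: state=(8.016)
next step: t=0.400: state=(8.085) — x has crossed 8.02
linear interpolation between t=0.380 (8.01640) and t=0.400 (8.08529) → t≈0.381

t = 0.381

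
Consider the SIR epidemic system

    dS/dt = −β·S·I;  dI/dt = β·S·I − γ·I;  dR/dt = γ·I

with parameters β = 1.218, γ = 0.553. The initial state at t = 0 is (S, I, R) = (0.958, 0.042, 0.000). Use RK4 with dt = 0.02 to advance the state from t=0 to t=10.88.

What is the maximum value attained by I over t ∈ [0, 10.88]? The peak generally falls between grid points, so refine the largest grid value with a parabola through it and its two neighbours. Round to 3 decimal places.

t=0.000: state=(0.958, 0.042, 0.000)
step 1 (dt=0.02): k1=(-0.049, 0.026, 0.023), k2=(-0.049, 0.026, 0.023), k3=(-0.049, 0.026, 0.023), k4=(-0.050, 0.026, 0.024); state += dt/6·(k1+2k2+2k3+k4)
t=0.020: state=(0.957, 0.043, 0.000)
t=0.040: state=(0.956, 0.043, 0.001)
t=0.060: state=(0.955, 0.044, 0.001)
continuing one RK4 step at a time; state shown every 25 steps (Δt=0.5):
t=0.500: state=(0.930, 0.057, 0.014)
t=1.000: state=(0.893, 0.075, 0.032)
t=1.500: state=(0.848, 0.097, 0.055)
t=2.000: state=(0.794, 0.121, 0.085)
t=2.500: state=(0.732, 0.146, 0.122)
t=3.000: state=(0.665, 0.169, 0.166)
t=3.500: state=(0.596, 0.188, 0.215)
t=4.000: state=(0.529, 0.201, 0.269)
t=4.500: state=(0.467, 0.207, 0.326)
t=5.000: state=(0.412, 0.205, 0.383)
t=5.500: state=(0.365, 0.197, 0.439)
t=6.000: state=(0.325, 0.184, 0.491)
t=6.500: state=(0.292, 0.168, 0.540)
t=7.000: state=(0.264, 0.151, 0.584)
t=7.500: state=(0.242, 0.134, 0.624)
t=8.000: state=(0.225, 0.117, 0.658)
t=8.500: state=(0.210, 0.101, 0.689)
t=9.000: state=(0.199, 0.087, 0.714)
t=9.500: state=(0.189, 0.074, 0.737)
t=10.000: state=(0.181, 0.063, 0.756)
t=10.500: state=(0.175, 0.053, 0.772)
t=10.880: state=(0.171, 0.047, 0.782)
largest grid value and its neighbours: I(4.600)=0.20696, I(4.620)=0.20696, I(4.640)=0.20695
parabola through these three points peaks at t≈4.614 with I≈0.20696

max I = 0.207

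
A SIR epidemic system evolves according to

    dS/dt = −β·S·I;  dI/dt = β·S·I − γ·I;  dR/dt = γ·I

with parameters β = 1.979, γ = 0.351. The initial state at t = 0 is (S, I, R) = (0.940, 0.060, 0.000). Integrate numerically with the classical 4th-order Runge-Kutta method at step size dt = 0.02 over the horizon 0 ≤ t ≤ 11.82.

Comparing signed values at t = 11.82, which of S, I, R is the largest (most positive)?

t=0.000: state=(0.940, 0.060, 0.000)
step 1 (dt=0.02): k1=(-0.112, 0.091, 0.021), k2=(-0.113, 0.092, 0.021), k3=(-0.113, 0.092, 0.021), k4=(-0.115, 0.093, 0.022); state += dt/6·(k1+2k2+2k3+k4)
t=0.020: state=(0.938, 0.062, 0.000)
t=0.040: state=(0.935, 0.064, 0.001)
t=0.060: state=(0.933, 0.066, 0.001)
continuing one RK4 step at a time; state shown every 25 steps (Δt=0.5):
t=0.500: state=(0.861, 0.123, 0.016)
t=1.000: state=(0.726, 0.228, 0.046)
t=1.500: state=(0.544, 0.359, 0.097)
t=2.000: state=(0.359, 0.470, 0.171)
t=2.500: state=(0.219, 0.523, 0.259)
t=3.000: state=(0.130, 0.519, 0.351)
t=3.500: state=(0.079, 0.482, 0.439)
t=4.000: state=(0.050, 0.431, 0.519)
t=4.500: state=(0.034, 0.376, 0.590)
t=5.000: state=(0.024, 0.325, 0.651)
t=5.500: state=(0.018, 0.278, 0.704)
t=6.000: state=(0.014, 0.237, 0.749)
t=6.500: state=(0.011, 0.201, 0.788)
t=7.000: state=(0.009, 0.171, 0.820)
t=7.500: state=(0.008, 0.144, 0.848)
t=8.000: state=(0.007, 0.122, 0.871)
t=8.500: state=(0.006, 0.103, 0.891)
t=9.000: state=(0.006, 0.087, 0.907)
t=9.500: state=(0.005, 0.073, 0.921)
t=10.000: state=(0.005, 0.062, 0.933)
t=10.500: state=(0.005, 0.052, 0.943)
t=11.000: state=(0.004, 0.044, 0.952)
t=11.500: state=(0.004, 0.037, 0.959)
t=11.820: state=(0.004, 0.033, 0.963)
compare at T: S=0.004, I=0.033, R=0.963

largest component: R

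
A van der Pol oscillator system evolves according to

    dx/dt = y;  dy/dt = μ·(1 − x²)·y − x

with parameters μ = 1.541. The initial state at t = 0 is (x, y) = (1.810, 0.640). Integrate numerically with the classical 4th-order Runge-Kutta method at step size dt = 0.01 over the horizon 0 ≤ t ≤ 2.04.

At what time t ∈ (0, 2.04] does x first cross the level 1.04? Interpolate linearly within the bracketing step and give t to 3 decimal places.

t = 1.802

t=0.000: state=(1.810, 0.640)
step 1 (dt=0.01): k1=(0.640, -4.055), k2=(0.620, -3.998), k3=(0.620, -3.998), k4=(0.600, -3.942); state += dt/6·(k1+2k2+2k3+k4)
t=0.010: state=(1.816, 0.600)
t=0.020: state=(1.822, 0.561)
t=0.030: state=(1.827, 0.523)
continuing one RK4 step at a time; state shown every 10 steps (Δt=0.1):
t=0.100: state=(1.856, 0.291)
t=0.200: state=(1.872, 0.043)
t=0.300: state=(1.867, -0.126)
t=0.400: state=(1.848, -0.241)
t=0.500: state=(1.820, -0.321)
t=0.600: state=(1.785, -0.380)
t=0.700: state=(1.744, -0.425)
t=0.800: state=(1.700, -0.463)
t=0.900: state=(1.652, -0.496)
t=1.000: state=(1.601, -0.529)
t=1.100: state=(1.546, -0.562)
t=1.200: state=(1.488, -0.598)
t=1.300: state=(1.426, -0.637)
t=1.400: state=(1.361, -0.681)
t=1.500: state=(1.290, -0.731)
t=1.600: state=(1.214, -0.790)
t=1.700: state=(1.132, -0.859)
t=1.800: state=(1.042, -0.943)
next step: t=1.810: state=(1.032, -0.952) — x has crossed 1.04
linear interpolation between t=1.800 (1.04188) and t=1.810 (1.03240) → t≈1.802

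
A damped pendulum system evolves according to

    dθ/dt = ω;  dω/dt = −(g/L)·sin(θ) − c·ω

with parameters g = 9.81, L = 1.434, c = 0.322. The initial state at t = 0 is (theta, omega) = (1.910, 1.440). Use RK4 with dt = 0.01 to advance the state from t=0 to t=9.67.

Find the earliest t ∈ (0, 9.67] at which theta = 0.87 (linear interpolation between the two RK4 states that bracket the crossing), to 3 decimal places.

t = 0.860

t=0.000: state=(1.910, 1.440)
step 1 (dt=0.01): k1=(1.440, -6.915), k2=(1.405, -6.887), k3=(1.406, -6.888), k4=(1.371, -6.860); state += dt/6·(k1+2k2+2k3+k4)
t=0.010: state=(1.924, 1.371)
t=0.020: state=(1.937, 1.303)
t=0.030: state=(1.950, 1.235)
continuing one RK4 step at a time; state shown every 50 steps (Δt=0.5):
t=0.500: state=(1.844, -1.638)
t=0.860: state=(0.870, -3.663)
next step: t=0.870: state=(0.833, -3.702) — theta has crossed 0.87
linear interpolation between t=0.860 (0.87006) and t=0.870 (0.83323) → t≈0.860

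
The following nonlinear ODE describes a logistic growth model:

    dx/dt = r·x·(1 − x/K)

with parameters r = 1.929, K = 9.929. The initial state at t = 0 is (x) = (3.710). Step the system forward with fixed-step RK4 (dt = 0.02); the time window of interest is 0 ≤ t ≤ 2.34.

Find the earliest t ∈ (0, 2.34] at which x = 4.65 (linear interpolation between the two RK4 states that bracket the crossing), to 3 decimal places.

t=0.000: state=(3.710)
step 1 (dt=0.02): k1=(4.483), k2=(4.504), k3=(4.504), k4=(4.525); state += dt/6·(k1+2k2+2k3+k4)
t=0.020: state=(3.800)
t=0.040: state=(3.891)
t=0.060: state=(3.983)
continuing one RK4 step at a time; state shown every 5 steps (Δt=0.1):
t=0.100: state=(4.168)
t=0.200: state=(4.640)
next step: t=0.220: state=(4.736) — x has crossed 4.65
linear interpolation between t=0.200 (4.64034) and t=0.220 (4.73581) → t≈0.202

t = 0.202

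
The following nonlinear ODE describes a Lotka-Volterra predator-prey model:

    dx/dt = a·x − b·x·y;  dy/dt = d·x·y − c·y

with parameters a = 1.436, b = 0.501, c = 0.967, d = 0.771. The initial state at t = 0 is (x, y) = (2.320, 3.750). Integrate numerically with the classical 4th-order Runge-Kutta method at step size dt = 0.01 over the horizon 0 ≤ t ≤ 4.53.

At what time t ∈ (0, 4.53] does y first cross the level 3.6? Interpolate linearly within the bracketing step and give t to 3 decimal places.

t=0.000: state=(2.320, 3.750)
step 1 (dt=0.01): k1=(-1.027, 3.081), k2=(-1.043, 3.079), k3=(-1.043, 3.079), k4=(-1.058, 3.076); state += dt/6·(k1+2k2+2k3+k4)
t=0.010: state=(2.310, 3.781)
t=0.020: state=(2.299, 3.812)
t=0.030: state=(2.288, 3.842)
continuing one RK4 step at a time; state shown every 20 steps (Δt=0.2):
t=0.200: state=(2.060, 4.338)
t=0.400: state=(1.735, 4.792)
t=0.600: state=(1.411, 5.032)
t=0.800: state=(1.133, 5.042)
t=1.000: state=(0.918, 4.863)
t=1.200: state=(0.763, 4.559)
t=1.400: state=(0.655, 4.189)
t=1.600: state=(0.585, 3.798)
t=1.700: state=(0.561, 3.603)
next step: t=1.710: state=(0.559, 3.584) — y has crossed 3.6
linear interpolation between t=1.700 (3.60334) and t=1.710 (3.58412) → t≈1.702

t = 1.702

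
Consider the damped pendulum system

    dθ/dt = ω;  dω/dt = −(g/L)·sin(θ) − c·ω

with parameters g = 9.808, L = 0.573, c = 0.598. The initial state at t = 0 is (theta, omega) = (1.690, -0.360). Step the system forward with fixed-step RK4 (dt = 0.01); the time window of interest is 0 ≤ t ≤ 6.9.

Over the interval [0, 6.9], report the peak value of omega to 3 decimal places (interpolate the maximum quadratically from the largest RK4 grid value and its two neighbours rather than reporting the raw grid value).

max omega = 4.331

t=0.000: state=(1.690, -0.360)
step 1 (dt=0.01): k1=(-0.360, -16.780), k2=(-0.444, -16.734), k3=(-0.444, -16.735), k4=(-0.527, -16.689); state += dt/6·(k1+2k2+2k3+k4)
t=0.010: state=(1.686, -0.527)
t=0.020: state=(1.679, -0.694)
t=0.030: state=(1.672, -0.859)
continuing one RK4 step at a time; state shown every 25 steps (Δt=0.25):
t=0.250: state=(1.101, -4.203)
t=0.500: state=(-0.187, -5.275)
t=0.750: state=(-1.142, -1.940)
t=1.000: state=(-1.115, 2.048)
t=1.250: state=(-0.255, 4.310)
t=1.500: state=(0.697, 2.698)
t=1.750: state=(0.941, -0.771)
t=2.000: state=(0.396, -3.232)
t=2.250: state=(-0.412, -2.665)
t=2.500: state=(-0.751, 0.079)
t=2.750: state=(-0.411, 2.382)
t=3.000: state=(0.239, 2.352)
t=3.250: state=(0.587, 0.263)
t=3.500: state=(0.378, -1.754)
t=3.750: state=(-0.135, -1.979)
t=4.000: state=(-0.456, -0.410)
t=4.250: state=(-0.330, 1.294)
t=4.500: state=(0.072, 1.628)
t=4.750: state=(0.354, 0.454)
t=5.000: state=(0.280, -0.956)
t=5.250: state=(-0.034, -1.324)
t=5.500: state=(-0.274, -0.446)
t=5.750: state=(-0.234, 0.707)
t=6.000: state=(0.011, 1.068)
t=6.250: state=(0.212, 0.414)
t=6.500: state=(0.194, -0.521)
t=6.750: state=(0.003, -0.858)
t=6.900: state=(-0.113, -0.642)
largest grid value and its neighbours: omega(1.260)=4.32376, omega(1.270)=4.33029, omega(1.280)=4.32949
parabola through these three points peaks at t≈1.274 with omega≈4.33085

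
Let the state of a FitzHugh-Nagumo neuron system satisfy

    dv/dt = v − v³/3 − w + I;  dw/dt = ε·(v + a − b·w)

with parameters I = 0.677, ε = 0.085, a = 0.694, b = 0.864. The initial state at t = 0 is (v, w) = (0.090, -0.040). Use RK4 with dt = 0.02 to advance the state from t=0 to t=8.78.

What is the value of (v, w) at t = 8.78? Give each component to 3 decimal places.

t=0.000: state=(0.090, -0.040)
step 1 (dt=0.02): k1=(0.807, 0.070), k2=(0.814, 0.070), k3=(0.814, 0.070), k4=(0.821, 0.071); state += dt/6·(k1+2k2+2k3+k4)
t=0.020: state=(0.106, -0.039)
t=0.040: state=(0.123, -0.037)
t=0.060: state=(0.140, -0.036)
continuing one RK4 step at a time; state shown every 25 steps (Δt=0.5):
t=0.500: state=(0.591, 0.004)
t=1.000: state=(1.226, 0.071)
t=1.500: state=(1.691, 0.159)
t=2.000: state=(1.858, 0.257)
t=2.500: state=(1.881, 0.355)
t=3.000: state=(1.860, 0.450)
t=3.500: state=(1.828, 0.539)
t=4.000: state=(1.792, 0.624)
t=4.500: state=(1.755, 0.705)
t=5.000: state=(1.718, 0.781)
t=5.500: state=(1.680, 0.852)
t=6.000: state=(1.642, 0.920)
t=6.500: state=(1.603, 0.983)
t=7.000: state=(1.565, 1.043)
t=7.500: state=(1.525, 1.099)
t=8.000: state=(1.485, 1.151)
t=8.500: state=(1.444, 1.200)
t=8.780: state=(1.421, 1.225)

(v, w) = (1.421, 1.225)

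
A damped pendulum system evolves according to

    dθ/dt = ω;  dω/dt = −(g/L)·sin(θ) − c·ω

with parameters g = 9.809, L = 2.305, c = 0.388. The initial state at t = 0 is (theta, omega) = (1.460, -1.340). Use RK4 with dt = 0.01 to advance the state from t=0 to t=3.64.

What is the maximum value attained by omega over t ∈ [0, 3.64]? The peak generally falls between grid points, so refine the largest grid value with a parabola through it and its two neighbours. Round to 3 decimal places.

t=0.000: state=(1.460, -1.340)
step 1 (dt=0.01): k1=(-1.340, -3.710), k2=(-1.359, -3.699), k3=(-1.358, -3.699), k4=(-1.377, -3.688); state += dt/6·(k1+2k2+2k3+k4)
t=0.010: state=(1.446, -1.377)
t=0.020: state=(1.432, -1.414)
t=0.030: state=(1.418, -1.450)
continuing one RK4 step at a time; state shown every 20 steps (Δt=0.2):
t=0.200: state=(1.121, -2.025)
t=0.400: state=(0.663, -2.509)
t=0.600: state=(0.142, -2.637)
t=0.800: state=(-0.363, -2.344)
t=1.000: state=(-0.774, -1.723)
t=1.200: state=(-1.042, -0.943)
t=1.400: state=(-1.150, -0.140)
t=1.600: state=(-1.101, 0.614)
t=1.800: state=(-0.911, 1.263)
t=2.000: state=(-0.608, 1.734)
t=2.200: state=(-0.235, 1.938)
t=2.400: state=(0.146, 1.826)
t=2.600: state=(0.476, 1.433)
t=2.800: state=(0.708, 0.863)
t=3.000: state=(0.817, 0.226)
t=3.200: state=(0.800, -0.388)
t=3.400: state=(0.668, -0.912)
t=3.600: state=(0.445, -1.279)
t=3.640: state=(0.393, -1.328)
largest grid value and its neighbours: omega(2.220)=1.94140, omega(2.230)=1.94177, omega(2.240)=1.94133
parabola through these three points peaks at t≈2.230 with omega≈1.94177

max omega = 1.942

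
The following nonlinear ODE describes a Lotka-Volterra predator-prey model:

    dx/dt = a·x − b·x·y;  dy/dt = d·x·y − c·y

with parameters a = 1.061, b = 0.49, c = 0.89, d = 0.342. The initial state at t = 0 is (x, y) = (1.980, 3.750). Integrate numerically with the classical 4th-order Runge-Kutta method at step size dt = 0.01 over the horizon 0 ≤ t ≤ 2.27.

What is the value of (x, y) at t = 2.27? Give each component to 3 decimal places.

(x, y) = (1.407, 1.407)

t=0.000: state=(1.980, 3.750)
step 1 (dt=0.01): k1=(-1.537, -0.798), k2=(-1.528, -0.807), k3=(-1.528, -0.807), k4=(-1.518, -0.816); state += dt/6·(k1+2k2+2k3+k4)
t=0.010: state=(1.965, 3.742)
t=0.020: state=(1.950, 3.734)
t=0.030: state=(1.935, 3.725)
continuing one RK4 step at a time; state shown every 10 steps (Δt=0.1):
t=0.100: state=(1.836, 3.662)
t=0.200: state=(1.710, 3.559)
t=0.300: state=(1.602, 3.446)
t=0.400: state=(1.509, 3.324)
t=0.500: state=(1.430, 3.198)
t=0.600: state=(1.364, 3.069)
t=0.700: state=(1.309, 2.939)
t=0.800: state=(1.264, 2.809)
t=0.900: state=(1.229, 2.682)
t=1.000: state=(1.202, 2.557)
t=1.100: state=(1.182, 2.437)
t=1.200: state=(1.170, 2.321)
t=1.300: state=(1.164, 2.210)
t=1.400: state=(1.165, 2.104)
t=1.500: state=(1.171, 2.003)
t=1.600: state=(1.183, 1.908)
t=1.700: state=(1.201, 1.818)
t=1.800: state=(1.224, 1.733)
t=1.900: state=(1.253, 1.654)
t=2.000: state=(1.287, 1.581)
t=2.100: state=(1.327, 1.512)
t=2.200: state=(1.372, 1.449)
t=2.270: state=(1.407, 1.407)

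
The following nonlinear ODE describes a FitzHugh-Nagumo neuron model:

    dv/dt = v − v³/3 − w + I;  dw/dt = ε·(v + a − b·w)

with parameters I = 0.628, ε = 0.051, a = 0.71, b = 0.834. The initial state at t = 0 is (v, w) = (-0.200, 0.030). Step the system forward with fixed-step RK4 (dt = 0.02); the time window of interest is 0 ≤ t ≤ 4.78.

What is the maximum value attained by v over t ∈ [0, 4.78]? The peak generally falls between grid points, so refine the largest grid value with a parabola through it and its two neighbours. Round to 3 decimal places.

max v = 1.876

t=0.000: state=(-0.200, 0.030)
step 1 (dt=0.02): k1=(0.401, 0.025), k2=(0.404, 0.025), k3=(0.404, 0.025), k4=(0.408, 0.025); state += dt/6·(k1+2k2+2k3+k4)
t=0.020: state=(-0.192, 0.030)
t=0.040: state=(-0.184, 0.031)
t=0.060: state=(-0.175, 0.032)
continuing one RK4 step at a time; state shown every 10 steps (Δt=0.2):
t=0.200: state=(-0.112, 0.035)
t=0.400: state=(-0.006, 0.042)
t=0.600: state=(0.121, 0.049)
t=0.800: state=(0.275, 0.058)
t=1.000: state=(0.457, 0.068)
t=1.200: state=(0.668, 0.081)
t=1.400: state=(0.900, 0.095)
t=1.600: state=(1.137, 0.112)
t=1.800: state=(1.357, 0.131)
t=2.000: state=(1.540, 0.152)
t=2.200: state=(1.676, 0.174)
t=2.400: state=(1.767, 0.197)
t=2.600: state=(1.823, 0.221)
t=2.800: state=(1.854, 0.245)
t=3.000: state=(1.870, 0.269)
t=3.200: state=(1.876, 0.293)
t=3.400: state=(1.875, 0.317)
t=3.600: state=(1.871, 0.340)
t=3.800: state=(1.865, 0.364)
t=4.000: state=(1.858, 0.387)
t=4.200: state=(1.850, 0.409)
t=4.400: state=(1.841, 0.432)
t=4.600: state=(1.833, 0.454)
t=4.780: state=(1.824, 0.474)
largest grid value and its neighbours: v(3.260)=1.87611, v(3.280)=1.87614, v(3.300)=1.87613
parabola through these three points peaks at t≈3.282 with v≈1.87614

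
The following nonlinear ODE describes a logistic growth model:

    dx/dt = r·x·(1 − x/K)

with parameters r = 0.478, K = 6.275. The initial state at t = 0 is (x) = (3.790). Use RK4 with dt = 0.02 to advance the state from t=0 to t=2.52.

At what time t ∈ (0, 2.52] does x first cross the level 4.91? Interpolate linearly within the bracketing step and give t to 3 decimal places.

t = 1.795

t=0.000: state=(3.790)
step 1 (dt=0.02): k1=(0.717), k2=(0.717), k3=(0.717), k4=(0.716); state += dt/6·(k1+2k2+2k3+k4)
t=0.020: state=(3.804)
t=0.040: state=(3.819)
t=0.060: state=(3.833)
continuing one RK4 step at a time; state shown every 5 steps (Δt=0.1):
t=0.100: state=(3.861)
t=0.200: state=(3.932)
t=0.300: state=(4.002)
t=0.400: state=(4.071)
t=0.500: state=(4.138)
t=0.600: state=(4.205)
t=0.700: state=(4.271)
t=0.800: state=(4.336)
t=0.900: state=(4.399)
t=1.000: state=(4.461)
t=1.100: state=(4.522)
t=1.200: state=(4.582)
t=1.300: state=(4.641)
t=1.400: state=(4.698)
t=1.500: state=(4.753)
t=1.600: state=(4.808)
t=1.700: state=(4.861)
t=1.780: state=(4.902)
next step: t=1.800: state=(4.913) — x has crossed 4.91
linear interpolation between t=1.780 (4.90231) and t=1.800 (4.91253) → t≈1.795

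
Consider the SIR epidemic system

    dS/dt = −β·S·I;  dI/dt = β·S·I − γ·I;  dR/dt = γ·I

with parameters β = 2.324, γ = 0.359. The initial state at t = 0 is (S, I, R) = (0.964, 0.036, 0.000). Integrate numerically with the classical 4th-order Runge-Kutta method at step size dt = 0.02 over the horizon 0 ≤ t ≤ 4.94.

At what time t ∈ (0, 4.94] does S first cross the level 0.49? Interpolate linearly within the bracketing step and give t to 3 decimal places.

t = 1.642

t=0.000: state=(0.964, 0.036, 0.000)
step 1 (dt=0.02): k1=(-0.081, 0.068, 0.013), k2=(-0.082, 0.069, 0.013), k3=(-0.082, 0.069, 0.013), k4=(-0.084, 0.070, 0.013); state += dt/6·(k1+2k2+2k3+k4)
t=0.020: state=(0.962, 0.037, 0.000)
t=0.040: state=(0.961, 0.039, 0.001)
t=0.060: state=(0.959, 0.040, 0.001)
continuing one RK4 step at a time; state shown every 10 steps (Δt=0.2):
t=0.200: state=(0.945, 0.052, 0.003)
t=0.400: state=(0.917, 0.075, 0.008)
t=0.600: state=(0.880, 0.106, 0.014)
t=0.800: state=(0.830, 0.147, 0.023)
t=1.000: state=(0.766, 0.198, 0.035)
t=1.200: state=(0.689, 0.259, 0.052)
t=1.400: state=(0.602, 0.325, 0.073)
t=1.600: state=(0.509, 0.392, 0.099)
t=1.640: state=(0.491, 0.405, 0.104)
next step: t=1.660: state=(0.482, 0.411, 0.107) — S has crossed 0.49
linear interpolation between t=1.640 (0.49096) and t=1.660 (0.48174) → t≈1.642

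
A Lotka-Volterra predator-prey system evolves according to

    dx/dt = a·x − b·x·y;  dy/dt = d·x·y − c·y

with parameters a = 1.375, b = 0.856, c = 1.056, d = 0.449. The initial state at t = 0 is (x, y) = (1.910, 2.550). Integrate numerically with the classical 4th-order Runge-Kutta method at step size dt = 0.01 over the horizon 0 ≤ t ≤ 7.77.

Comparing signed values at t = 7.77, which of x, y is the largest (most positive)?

t=0.000: state=(1.910, 2.550)
step 1 (dt=0.01): k1=(-1.543, -0.506), k2=(-1.533, -0.514), k3=(-1.533, -0.514), k4=(-1.522, -0.522); state += dt/6·(k1+2k2+2k3+k4)
t=0.010: state=(1.895, 2.545)
t=0.020: state=(1.880, 2.540)
t=0.030: state=(1.865, 2.534)
continuing one RK4 step at a time; state shown every 50 steps (Δt=0.5):
t=0.500: state=(1.377, 2.157)
t=1.000: state=(1.204, 1.690)
t=1.500: state=(1.265, 1.310)
t=2.000: state=(1.523, 1.053)
t=2.500: state=(1.996, 0.918)
t=3.000: state=(2.696, 0.913)
t=3.500: state=(3.525, 1.083)
t=4.000: state=(4.065, 1.515)
t=4.500: state=(3.681, 2.175)
t=5.000: state=(2.585, 2.601)
t=5.500: state=(1.709, 2.462)
t=6.000: state=(1.297, 2.020)
t=6.500: state=(1.200, 1.569)
t=7.000: state=(1.319, 1.223)
t=7.500: state=(1.636, 1.002)
t=7.770: state=(1.898, 0.932)
compare at T: x=1.898, y=0.932

largest component: x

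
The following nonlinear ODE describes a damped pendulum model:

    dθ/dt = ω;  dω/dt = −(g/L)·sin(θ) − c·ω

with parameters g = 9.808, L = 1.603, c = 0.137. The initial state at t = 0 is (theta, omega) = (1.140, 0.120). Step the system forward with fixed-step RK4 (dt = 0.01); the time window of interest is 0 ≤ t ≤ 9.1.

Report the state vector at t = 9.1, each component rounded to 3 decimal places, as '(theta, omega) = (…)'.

t=0.000: state=(1.140, 0.120)
step 1 (dt=0.01): k1=(0.120, -5.576), k2=(0.092, -5.574), k3=(0.092, -5.573), k4=(0.064, -5.571); state += dt/6·(k1+2k2+2k3+k4)
t=0.010: state=(1.141, 0.064)
t=0.020: state=(1.141, 0.009)
t=0.030: state=(1.141, -0.047)
continuing one RK4 step at a time; state shown every 50 steps (Δt=0.5):
t=0.500: state=(0.555, -2.247)
t=1.000: state=(-0.637, -1.925)
t=1.500: state=(-1.003, 0.552)
t=2.000: state=(-0.201, 2.307)
t=2.500: state=(0.788, 1.186)
t=3.000: state=(0.782, -1.180)
t=3.500: state=(-0.148, -2.081)
t=4.000: state=(-0.835, -0.384)
t=4.500: state=(-0.483, 1.629)
t=5.000: state=(0.433, 1.569)
t=5.500: state=(0.757, -0.385)
t=6.000: state=(0.144, -1.770)
t=6.500: state=(-0.607, -0.869)
t=7.000: state=(-0.561, 1.009)
t=7.500: state=(0.173, 1.553)
t=8.000: state=(0.642, 0.119)
t=8.500: state=(0.286, -1.363)
t=9.000: state=(-0.405, -1.049)
t=9.100: state=(-0.496, -0.769)

(theta, omega) = (-0.496, -0.769)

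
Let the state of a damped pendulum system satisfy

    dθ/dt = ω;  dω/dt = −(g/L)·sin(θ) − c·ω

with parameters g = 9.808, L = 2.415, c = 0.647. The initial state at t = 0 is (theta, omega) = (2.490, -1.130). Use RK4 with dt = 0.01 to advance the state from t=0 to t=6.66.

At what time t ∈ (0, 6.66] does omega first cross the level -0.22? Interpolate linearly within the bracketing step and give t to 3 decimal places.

t=0.000: state=(2.490, -1.130)
step 1 (dt=0.01): k1=(-1.130, -1.732), k2=(-1.139, -1.744), k3=(-1.139, -1.745), k4=(-1.147, -1.757); state += dt/6·(k1+2k2+2k3+k4)
t=0.010: state=(2.479, -1.147)
t=0.020: state=(2.467, -1.165)
t=0.030: state=(2.455, -1.183)
continuing one RK4 step at a time; state shown every 25 steps (Δt=0.25):
t=0.250: state=(2.147, -1.641)
t=0.500: state=(1.659, -2.272)
t=0.750: state=(1.016, -2.830)
t=1.000: state=(0.281, -2.955)
t=1.250: state=(-0.406, -2.437)
t=1.500: state=(-0.902, -1.489)
t=1.750: state=(-1.144, -0.457)
t=1.810: state=(-1.165, -0.221)
next step: t=1.820: state=(-1.167, -0.182) — omega has crossed -0.22
linear interpolation between t=1.810 (-0.22065) and t=1.820 (-0.18202) → t≈1.810

t = 1.810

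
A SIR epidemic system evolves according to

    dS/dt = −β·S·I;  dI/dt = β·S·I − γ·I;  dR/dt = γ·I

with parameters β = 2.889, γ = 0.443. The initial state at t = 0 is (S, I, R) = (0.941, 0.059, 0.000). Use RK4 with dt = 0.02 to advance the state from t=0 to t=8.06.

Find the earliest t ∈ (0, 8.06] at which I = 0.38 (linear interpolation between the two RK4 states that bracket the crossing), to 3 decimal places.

t = 1.032

t=0.000: state=(0.941, 0.059, 0.000)
step 1 (dt=0.02): k1=(-0.160, 0.134, 0.026), k2=(-0.164, 0.137, 0.027), k3=(-0.164, 0.137, 0.027), k4=(-0.167, 0.140, 0.027); state += dt/6·(k1+2k2+2k3+k4)
t=0.020: state=(0.938, 0.062, 0.001)
t=0.040: state=(0.934, 0.065, 0.001)
t=0.060: state=(0.931, 0.068, 0.002)
continuing one RK4 step at a time; state shown every 25 steps (Δt=0.5):
t=0.500: state=(0.807, 0.169, 0.024)
t=1.000: state=(0.551, 0.367, 0.082)
t=1.020: state=(0.540, 0.375, 0.085)
next step: t=1.040: state=(0.528, 0.383, 0.089) — I has crossed 0.38
linear interpolation between t=1.020 (0.37499) and t=1.040 (0.38333) → t≈1.032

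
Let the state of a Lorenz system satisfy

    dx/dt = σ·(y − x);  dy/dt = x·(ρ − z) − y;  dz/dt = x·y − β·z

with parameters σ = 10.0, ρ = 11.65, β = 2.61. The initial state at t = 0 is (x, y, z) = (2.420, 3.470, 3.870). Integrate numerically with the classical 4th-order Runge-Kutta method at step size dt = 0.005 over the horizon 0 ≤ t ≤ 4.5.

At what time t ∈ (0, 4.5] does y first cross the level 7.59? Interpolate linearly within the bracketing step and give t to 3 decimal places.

t = 0.191

t=0.000: state=(2.420, 3.470, 3.870)
step 1 (dt=0.005): k1=(10.500, 15.358, -1.703), k2=(10.621, 15.534, -1.507), k3=(10.623, 15.535, -1.506), k4=(10.746, 15.712, -1.307); state += dt/6·(k1+2k2+2k3+k4)
t=0.005: state=(2.473, 3.548, 3.862)
t=0.010: state=(2.527, 3.627, 3.857)
t=0.015: state=(2.583, 3.708, 3.853)
t=0.190: state=(5.449, 7.569, 5.728)
next step: t=0.195: state=(5.555, 7.692, 5.862) — y has crossed 7.59
linear interpolation between t=0.190 (7.56943) and t=0.195 (7.69236) → t≈0.191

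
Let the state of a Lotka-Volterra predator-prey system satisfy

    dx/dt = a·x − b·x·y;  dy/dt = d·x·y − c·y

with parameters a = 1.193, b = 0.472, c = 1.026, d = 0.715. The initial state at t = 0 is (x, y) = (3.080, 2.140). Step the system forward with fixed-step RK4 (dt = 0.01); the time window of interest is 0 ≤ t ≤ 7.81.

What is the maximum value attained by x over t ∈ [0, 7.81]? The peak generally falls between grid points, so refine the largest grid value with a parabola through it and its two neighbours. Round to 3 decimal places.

t=0.000: state=(3.080, 2.140)
step 1 (dt=0.01): k1=(0.563, 2.517), k2=(0.546, 2.536), k3=(0.545, 2.536), k4=(0.527, 2.555); state += dt/6·(k1+2k2+2k3+k4)
t=0.010: state=(3.085, 2.165)
t=0.020: state=(3.091, 2.191)
t=0.030: state=(3.095, 2.217)
continuing one RK4 step at a time; state shown every 50 steps (Δt=0.5):
t=0.500: state=(2.810, 3.802)
t=1.000: state=(1.726, 5.154)
t=1.500: state=(0.933, 4.879)
t=2.000: state=(0.605, 3.807)
t=2.500: state=(0.508, 2.768)
t=3.000: state=(0.529, 1.989)
t=3.500: state=(0.642, 1.464)
t=4.000: state=(0.860, 1.142)
t=4.500: state=(1.218, 0.986)
t=5.000: state=(1.756, 0.999)
t=5.500: state=(2.457, 1.266)
t=6.000: state=(3.058, 2.055)
t=6.500: state=(2.866, 3.672)
t=7.000: state=(1.801, 5.112)
t=7.500: state=(0.970, 4.938)
t=7.810: state=(0.712, 4.316)
largest grid value and its neighbours: x(0.130)=3.12054, x(0.140)=3.12073, x(0.150)=3.12047
parabola through these three points peaks at t≈0.139 with x≈3.12073

max x = 3.121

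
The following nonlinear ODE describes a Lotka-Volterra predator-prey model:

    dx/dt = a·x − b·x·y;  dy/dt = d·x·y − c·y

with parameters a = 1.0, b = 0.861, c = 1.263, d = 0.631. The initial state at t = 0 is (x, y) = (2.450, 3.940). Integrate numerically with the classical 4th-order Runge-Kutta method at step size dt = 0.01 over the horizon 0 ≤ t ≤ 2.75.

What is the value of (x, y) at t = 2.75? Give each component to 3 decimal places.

t=0.000: state=(2.450, 3.940)
step 1 (dt=0.01): k1=(-5.861, 1.115), k2=(-5.803, 1.043), k3=(-5.803, 1.044), k4=(-5.744, 0.973); state += dt/6·(k1+2k2+2k3+k4)
t=0.010: state=(2.392, 3.950)
t=0.020: state=(2.335, 3.959)
t=0.030: state=(2.279, 3.967)
continuing one RK4 step at a time; state shown every 10 steps (Δt=0.1):
t=0.100: state=(1.923, 3.984)
t=0.200: state=(1.512, 3.911)
t=0.300: state=(1.201, 3.753)
t=0.400: state=(0.969, 3.541)
t=0.500: state=(0.798, 3.299)
t=0.600: state=(0.671, 3.045)
t=0.700: state=(0.577, 2.791)
t=0.800: state=(0.507, 2.545)
t=0.900: state=(0.454, 2.312)
t=1.000: state=(0.415, 2.094)
t=1.100: state=(0.387, 1.893)
t=1.200: state=(0.366, 1.708)
t=1.300: state=(0.352, 1.540)
t=1.400: state=(0.343, 1.387)
t=1.500: state=(0.338, 1.249)
t=1.600: state=(0.338, 1.125)
t=1.700: state=(0.340, 1.013)
t=1.800: state=(0.346, 0.912)
t=1.900: state=(0.355, 0.822)
t=2.000: state=(0.367, 0.741)
t=2.100: state=(0.382, 0.669)
t=2.200: state=(0.399, 0.604)
t=2.300: state=(0.420, 0.546)
t=2.400: state=(0.444, 0.495)
t=2.500: state=(0.471, 0.449)
t=2.600: state=(0.502, 0.408)
t=2.700: state=(0.536, 0.371)
t=2.750: state=(0.555, 0.355)

(x, y) = (0.555, 0.355)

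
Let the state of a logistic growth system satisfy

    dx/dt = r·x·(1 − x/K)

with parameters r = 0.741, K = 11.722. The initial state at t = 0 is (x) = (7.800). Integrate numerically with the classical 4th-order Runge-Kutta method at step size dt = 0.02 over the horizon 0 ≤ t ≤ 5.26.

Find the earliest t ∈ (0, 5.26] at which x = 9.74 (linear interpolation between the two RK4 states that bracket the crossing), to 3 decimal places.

t=0.000: state=(7.800)
step 1 (dt=0.02): k1=(1.934), k2=(1.929), k3=(1.929), k4=(1.924); state += dt/6·(k1+2k2+2k3+k4)
t=0.020: state=(7.839)
t=0.040: state=(7.877)
t=0.060: state=(7.915)
continuing one RK4 step at a time; state shown every 10 steps (Δt=0.2):
t=0.200: state=(8.177)
t=0.400: state=(8.532)
t=0.600: state=(8.865)
t=0.800: state=(9.173)
t=1.000: state=(9.456)
t=1.200: state=(9.714)
t=1.220: state=(9.739)
next step: t=1.240: state=(9.763) — x has crossed 9.74
linear interpolation between t=1.220 (9.73902) and t=1.240 (9.76332) → t≈1.221

t = 1.221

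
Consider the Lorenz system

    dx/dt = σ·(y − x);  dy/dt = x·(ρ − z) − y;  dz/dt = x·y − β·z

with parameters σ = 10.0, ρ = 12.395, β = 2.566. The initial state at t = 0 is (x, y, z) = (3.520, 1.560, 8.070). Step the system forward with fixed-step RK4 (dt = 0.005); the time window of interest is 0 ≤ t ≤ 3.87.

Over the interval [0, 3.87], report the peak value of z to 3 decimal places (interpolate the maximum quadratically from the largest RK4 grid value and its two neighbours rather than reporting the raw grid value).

max z = 15.273

t=0.000: state=(3.520, 1.560, 8.070)
step 1 (dt=0.005): k1=(-19.600, 13.664, -15.216), k2=(-18.768, 13.550, -15.077), k3=(-18.792, 13.558, -15.075), k4=(-17.982, 13.448, -14.937); state += dt/6·(k1+2k2+2k3+k4)
t=0.005: state=(3.426, 1.628, 7.995)
t=0.010: state=(3.340, 1.695, 7.921)
t=0.015: state=(3.261, 1.760, 7.848)
continuing one RK4 step at a time; state shown every 40 steps (Δt=0.2):
t=0.200: state=(3.290, 4.224, 6.198)
t=0.400: state=(6.245, 8.019, 8.510)
t=0.600: state=(7.821, 6.980, 14.823)
t=0.800: state=(4.547, 3.042, 13.343)
t=1.000: state=(3.127, 3.121, 9.573)
t=1.200: state=(4.109, 5.038, 7.970)
t=1.400: state=(6.408, 7.499, 10.246)
t=1.600: state=(6.861, 6.064, 13.923)
t=1.800: state=(4.665, 3.749, 12.467)
t=2.000: state=(3.917, 4.056, 9.857)
t=2.200: state=(4.945, 5.746, 9.275)
t=2.400: state=(6.443, 6.881, 11.539)
t=2.600: state=(6.054, 5.337, 13.145)
t=2.800: state=(4.670, 4.223, 11.644)
t=3.000: state=(4.530, 4.807, 10.072)
t=3.200: state=(5.494, 6.065, 10.348)
t=3.400: state=(6.199, 6.199, 12.087)
t=3.600: state=(5.530, 5.017, 12.404)
t=3.800: state=(4.788, 4.646, 11.156)
t=3.870: state=(4.754, 4.798, 10.759)
largest grid value and its neighbours: z(0.650)=15.26909, z(0.655)=15.27294, z(0.660)=15.26993
parabola through these three points peaks at t≈0.655 with z≈15.27295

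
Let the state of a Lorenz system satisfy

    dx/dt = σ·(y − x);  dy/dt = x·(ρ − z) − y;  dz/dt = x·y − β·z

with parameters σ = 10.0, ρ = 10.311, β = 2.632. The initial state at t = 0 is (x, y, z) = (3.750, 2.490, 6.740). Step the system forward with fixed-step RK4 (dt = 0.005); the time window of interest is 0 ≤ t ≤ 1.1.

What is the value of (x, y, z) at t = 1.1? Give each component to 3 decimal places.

t=0.000: state=(3.750, 2.490, 6.740)
step 1 (dt=0.005): k1=(-12.600, 10.901, -8.402), k2=(-12.012, 10.840, -8.324), k3=(-12.029, 10.844, -8.321), k4=(-11.456, 10.786, -8.242); state += dt/6·(k1+2k2+2k3+k4)
t=0.005: state=(3.690, 2.544, 6.698)
t=0.010: state=(3.635, 2.598, 6.658)
t=0.015: state=(3.586, 2.651, 6.618)
continuing one RK4 step at a time; state shown every 10 steps (Δt=0.05):
t=0.050: state=(3.367, 3.015, 6.363)
t=0.100: state=(3.338, 3.533, 6.090)
t=0.150: state=(3.530, 4.079, 5.950)
t=0.200: state=(3.870, 4.665, 5.974)
t=0.250: state=(4.314, 5.283, 6.192)
t=0.300: state=(4.827, 5.897, 6.629)
t=0.350: state=(5.368, 6.445, 7.292)
t=0.400: state=(5.883, 6.843, 8.154)
t=0.450: state=(6.304, 7.004, 9.137)
t=0.500: state=(6.562, 6.874, 10.115)
t=0.550: state=(6.605, 6.462, 10.935)
t=0.600: state=(6.423, 5.853, 11.473)
t=0.650: state=(6.055, 5.175, 11.671)
t=0.700: state=(5.571, 4.547, 11.553)
t=0.750: state=(5.057, 4.045, 11.193)
t=0.800: state=(4.580, 3.698, 10.682)
t=0.850: state=(4.186, 3.500, 10.099)
t=0.900: state=(3.897, 3.429, 9.506)
t=0.950: state=(3.717, 3.464, 8.945)
t=1.000: state=(3.641, 3.585, 8.447)
t=1.050: state=(3.658, 3.780, 8.034)
t=1.100: state=(3.759, 4.037, 7.721)

(x, y, z) = (3.759, 4.037, 7.721)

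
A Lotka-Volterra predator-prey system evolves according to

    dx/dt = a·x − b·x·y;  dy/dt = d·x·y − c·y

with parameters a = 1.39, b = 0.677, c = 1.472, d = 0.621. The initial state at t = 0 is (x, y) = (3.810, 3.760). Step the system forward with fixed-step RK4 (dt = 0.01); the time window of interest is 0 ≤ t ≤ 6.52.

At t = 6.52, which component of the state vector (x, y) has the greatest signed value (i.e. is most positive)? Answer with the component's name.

largest component: y

t=0.000: state=(3.810, 3.760)
step 1 (dt=0.01): k1=(-4.403, 3.361), k2=(-4.420, 3.325), k3=(-4.420, 3.325), k4=(-4.436, 3.287); state += dt/6·(k1+2k2+2k3+k4)
t=0.010: state=(3.766, 3.793)
t=0.020: state=(3.721, 3.826)
t=0.030: state=(3.677, 3.857)
continuing one RK4 step at a time; state shown every 25 steps (Δt=0.25):
t=0.250: state=(2.700, 4.309)
t=0.500: state=(1.842, 4.224)
t=0.750: state=(1.326, 3.724)
t=1.000: state=(1.054, 3.092)
t=1.250: state=(0.931, 2.493)
t=1.500: state=(0.903, 1.987)
t=1.750: state=(0.946, 1.587)
t=2.000: state=(1.052, 1.281)
t=2.250: state=(1.223, 1.057)
t=2.500: state=(1.468, 0.901)
t=2.750: state=(1.801, 0.802)
t=3.000: state=(2.235, 0.759)
t=3.250: state=(2.782, 0.774)
t=3.500: state=(3.431, 0.867)
t=3.750: state=(4.129, 1.079)
t=4.000: state=(4.720, 1.488)
t=4.250: state=(4.915, 2.192)
t=4.500: state=(4.431, 3.164)
t=4.750: state=(3.393, 4.036)
t=5.000: state=(2.340, 4.346)
t=5.250: state=(1.615, 4.070)
t=5.500: state=(1.203, 3.494)
t=5.750: state=(0.995, 2.862)
t=6.000: state=(0.911, 2.294)
t=6.250: state=(0.912, 1.827)
t=6.500: state=(0.978, 1.463)
t=6.520: state=(0.986, 1.438)
compare at T: x=0.986, y=1.438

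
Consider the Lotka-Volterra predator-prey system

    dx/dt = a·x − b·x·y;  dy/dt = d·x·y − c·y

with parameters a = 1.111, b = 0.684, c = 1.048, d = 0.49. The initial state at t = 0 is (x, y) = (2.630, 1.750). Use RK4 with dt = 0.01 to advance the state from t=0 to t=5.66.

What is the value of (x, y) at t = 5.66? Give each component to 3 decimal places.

t=0.000: state=(2.630, 1.750)
step 1 (dt=0.01): k1=(-0.226, 0.421), k2=(-0.230, 0.421), k3=(-0.230, 0.421), k4=(-0.234, 0.420); state += dt/6·(k1+2k2+2k3+k4)
t=0.010: state=(2.628, 1.754)
t=0.020: state=(2.625, 1.758)
t=0.030: state=(2.623, 1.763)
continuing one RK4 step at a time; state shown every 20 steps (Δt=0.2):
t=0.200: state=(2.571, 1.831)
t=0.400: state=(2.486, 1.903)
t=0.600: state=(2.384, 1.959)
t=0.800: state=(2.271, 1.996)
t=1.000: state=(2.155, 2.010)
t=1.200: state=(2.045, 2.003)
t=1.400: state=(1.945, 1.974)
t=1.600: state=(1.860, 1.929)
t=1.800: state=(1.791, 1.870)
t=2.000: state=(1.739, 1.803)
t=2.200: state=(1.706, 1.730)
t=2.400: state=(1.690, 1.657)
t=2.600: state=(1.690, 1.585)
t=2.800: state=(1.707, 1.518)
t=3.000: state=(1.739, 1.458)
t=3.200: state=(1.786, 1.405)
t=3.400: state=(1.846, 1.361)
t=3.600: state=(1.919, 1.327)
t=3.800: state=(2.002, 1.304)
t=4.000: state=(2.093, 1.292)
t=4.200: state=(2.191, 1.293)
t=4.400: state=(2.291, 1.306)
t=4.600: state=(2.389, 1.332)
t=4.800: state=(2.480, 1.371)
t=5.000: state=(2.559, 1.423)
t=5.200: state=(2.619, 1.488)
t=5.400: state=(2.655, 1.563)
t=5.600: state=(2.663, 1.645)
t=5.660: state=(2.659, 1.670)

(x, y) = (2.659, 1.670)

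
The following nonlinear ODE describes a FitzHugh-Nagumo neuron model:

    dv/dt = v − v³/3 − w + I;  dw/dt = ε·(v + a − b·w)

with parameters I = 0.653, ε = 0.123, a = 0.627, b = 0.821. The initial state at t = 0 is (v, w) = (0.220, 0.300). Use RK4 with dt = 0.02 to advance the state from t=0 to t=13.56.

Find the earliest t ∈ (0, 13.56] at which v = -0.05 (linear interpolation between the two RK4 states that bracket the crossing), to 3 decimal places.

t = 11.328

t=0.000: state=(0.220, 0.300)
step 1 (dt=0.02): k1=(0.569, 0.074), k2=(0.574, 0.075), k3=(0.574, 0.075), k4=(0.579, 0.075); state += dt/6·(k1+2k2+2k3+k4)
t=0.020: state=(0.231, 0.301)
t=0.040: state=(0.243, 0.303)
t=0.060: state=(0.255, 0.305)
continuing one RK4 step at a time; state shown every 25 steps (Δt=0.5):
t=0.500: state=(0.566, 0.346)
t=1.000: state=(1.009, 0.414)
t=1.500: state=(1.406, 0.504)
t=2.000: state=(1.620, 0.609)
t=2.500: state=(1.683, 0.716)
t=3.000: state=(1.673, 0.819)
t=3.500: state=(1.637, 0.916)
t=4.000: state=(1.589, 1.005)
t=4.500: state=(1.537, 1.087)
t=5.000: state=(1.482, 1.161)
t=5.500: state=(1.425, 1.229)
t=6.000: state=(1.366, 1.290)
t=6.500: state=(1.305, 1.344)
t=7.000: state=(1.240, 1.392)
t=7.500: state=(1.170, 1.433)
t=8.000: state=(1.095, 1.468)
t=8.500: state=(1.012, 1.497)
t=9.000: state=(0.916, 1.518)
t=9.500: state=(0.804, 1.533)
t=10.000: state=(0.663, 1.539)
t=10.500: state=(0.475, 1.535)
t=11.000: state=(0.203, 1.518)
t=11.320: state=(-0.043, 1.497)
next step: t=11.340: state=(-0.061, 1.496) — v has crossed -0.05
linear interpolation between t=11.320 (-0.04310) and t=11.340 (-0.06101) → t≈11.328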